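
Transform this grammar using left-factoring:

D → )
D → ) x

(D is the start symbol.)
D → ) D'
D' → ε
D' → x

Left-factoring transforms A → αβ₁ | αβ₂ into A → αA' and A' → β₁ | β₂
(α is the longest common prefix among the alternatives). Repeat until
no nonterminal has two alternatives with a common prefix.

Round 1: D has alternatives sharing prefix ')'. Introduce D': D → ) D'
  Add: D' → ε
  Add: D' → x

No remaining common prefixes — done.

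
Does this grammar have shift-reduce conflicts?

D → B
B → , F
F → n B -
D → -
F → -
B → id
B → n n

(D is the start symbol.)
Augment with D' → D and build the canonical LR(0) collection (I0 = CLOSURE({[D' → . D]}), then GOTO on every symbol after a dot until no new states appear). It has 13 states:
  I0: { [B → . , F], [B → . id], [B → . n n], [D → . -], [D → . B], [D' → . D] }  — shift
  I1: { [B → , . F], [F → . -], [F → . n B -] }  — shift
  I2: { [D → - .] }  — reduce
  I3: { [D → B .] }  — reduce
  I4: { [D' → D .] }  — accept
  I5: { [B → id .] }  — reduce
  I6: { [B → n . n] }  — shift
  I7: { [B → n n .] }  — reduce
  I8: { [F → - .] }  — reduce
  I9: { [B → , F .] }  — reduce
  I10: { [B → . , F], [B → . id], [B → . n n], [F → n . B -] }  — shift
  I11: { [F → n B . -] }  — shift
  I12: { [F → n B - .] }  — reduce

No state contains both a complete item and a shift item.

Answer: No shift-reduce conflicts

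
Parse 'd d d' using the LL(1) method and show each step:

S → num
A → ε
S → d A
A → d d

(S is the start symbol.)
Stack is shown with the top on the left.

Stack  Input    Action
----------------------
S $    d d d $  output S → d A
d A $  d d d $  match 'd'
A $    d d $    output A → d d
d d $  d d $    match 'd'
d $    d $      match 'd'
$      $        accept

The string is accepted.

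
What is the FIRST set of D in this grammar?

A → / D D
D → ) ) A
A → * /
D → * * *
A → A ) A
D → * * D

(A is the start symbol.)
To compute FIRST(D), examine every production with D on the left-hand side, reading each right-hand side left to right until a non-nullable symbol is reached.

From D → ) ) A:
  - ')' is a terminal: add ')' and stop
From D → * * *:
  - '*' is a terminal: add '*' and stop
From D → * * D:
  - '*' is a terminal: add '*' and stop

Collecting: FIRST(D) = { ')', '*' }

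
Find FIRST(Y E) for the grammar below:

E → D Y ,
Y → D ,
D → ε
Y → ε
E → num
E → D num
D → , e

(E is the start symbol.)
FIRST sets of the non-terminals involved (from the grammar, by fixed-point iteration):
  FIRST(Y) = { ',', ε }
  FIRST(E) = { ',', 'num' }

To compute FIRST(Y E), process the symbols left to right:
Symbol Y is a non-terminal. Add FIRST(Y) \ {ε} = { ',' }
Y is nullable (ε ∈ FIRST(Y)), continue to the next symbol.
Symbol E is a non-terminal. Add FIRST(E) \ {ε} = { ',', 'num' }
E is not nullable (ε ∉ FIRST(E)), so stop here.
FIRST(Y E) = { ',', 'num' }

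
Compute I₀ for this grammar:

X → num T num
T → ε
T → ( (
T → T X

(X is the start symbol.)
First, augment the grammar with X' → X
I₀ = CLOSURE({ [X' → . X] }):
  [X' → . X] has the dot before X: add [X → . num T num]
No further items can be added.

I₀ = { [X → . num T num], [X' → . X] }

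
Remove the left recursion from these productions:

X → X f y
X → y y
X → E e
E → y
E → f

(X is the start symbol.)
X → y y X'
X → E e X'
X' → f y X'
X' → ε
E → y
E → f

X is directly left-recursive. The standard transformation for
  A → A α₁ | ... | A α_m | β₁ | ... | β_n
is
  A  → β₁ A' | ... | β_n A'
  A' → α₁ A' | ... | α_m A' | ε

X → y y becomes X → y y X'
X → E e becomes X → E e X'
X → X f y becomes X' → f y X'
Add X' → ε

Productions for other non-terminals are unchanged:
  E → y
  E → f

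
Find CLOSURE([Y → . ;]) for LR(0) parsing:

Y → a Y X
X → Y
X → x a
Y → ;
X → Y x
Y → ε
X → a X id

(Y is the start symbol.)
{ [Y → . ;] }

To compute CLOSURE, for each item [A → α.Bβ] where B is a non-terminal, add [B → .γ] for all productions B → γ; repeat for the newly added items until nothing changes.

Start with: [Y → . ;]
The dot precedes the terminal ';', so nothing is added.

CLOSURE = { [Y → . ;] }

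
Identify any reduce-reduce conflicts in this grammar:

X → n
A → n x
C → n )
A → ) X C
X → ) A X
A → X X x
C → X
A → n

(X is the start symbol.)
A reduce-reduce conflict occurs when an LR(0) state has two complete items [A → α .] and [B → β .] — both call for a reduction, and with no lookahead the parser cannot choose between them.

Augment with X' → X and build the canonical LR(0) collection (I0 = CLOSURE({[X' → . X]}), then GOTO on every symbol after a dot until no new states appear). It has 17 states:
  I0: { [X → . ) A X], [X → . n], [X' → . X] }  — shift
  I1: { [A → . ) X C], [A → . X X x], [A → . n x], [A → . n], [X → ) . A X], [X → . ) A X], [X → . n] }  — shift
  I2: { [X' → X .] }  — accept
  I3: { [X → n .] }  — reduce
  I4: { [A → ) . X C], [A → . ) X C], [A → . X X x], [A → . n x], [A → . n], [X → ) . A X], [X → . ) A X], [X → . n] }  — shift
  I5: { [X → ) A . X], [X → . ) A X], [X → . n] }  — shift
  I6: { [A → X . X x], [X → . ) A X], [X → . n] }  — shift
  I7: { [A → n . x], [A → n .], [X → n .] }  — shift, 2 reduces
  I8: { [A → n x .] }  — reduce
  I9: { [A → X X . x] }  — shift
  I10: { [A → X X x .] }  — reduce
  I11: { [X → ) A X .] }  — reduce
  I12: { [A → ) X . C], [A → X . X x], [C → . X], [C → . n )], [X → . ) A X], [X → . n] }  — shift
  I13: { [A → ) X C .] }  — reduce
  I14: { [A → X X . x], [C → X .] }  — shift, reduce
  I15: { [C → n . )], [X → n .] }  — shift, reduce
  I16: { [C → n ) .] }  — reduce

I7 contains complete items [A → n .], [X → n .] — reduce-reduce conflict.

Answer: Yes — I7: [A → n .] vs [X → n .]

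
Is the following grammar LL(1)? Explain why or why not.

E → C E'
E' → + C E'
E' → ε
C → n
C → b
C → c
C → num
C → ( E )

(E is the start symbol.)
A grammar is LL(1) if for each non-terminal N with multiple productions, the predict sets of those productions are pairwise disjoint, where PREDICT(N → α) = (FIRST(α) \ {ε}) ∪ (FOLLOW(N) if α ⇒* ε).

Relevant sets:
  FOLLOW(E') = { $, ')' }

For E':
  PREDICT(E' → '+' C E') = { '+' }
  PREDICT(E' → ε) = { $, ')' }
For C:
  PREDICT(C → n) = { 'n' }
  PREDICT(C → b) = { 'b' }
  PREDICT(C → c) = { 'c' }
  PREDICT(C → num) = { 'num' }
  PREDICT(C → '(' E ')') = { '(' }
E has a single production, so nothing to check there.

All predict sets are disjoint. The grammar IS LL(1).

Answer: Yes, the grammar is LL(1).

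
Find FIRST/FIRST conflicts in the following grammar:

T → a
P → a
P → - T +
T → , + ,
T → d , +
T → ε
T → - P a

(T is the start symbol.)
No FIRST/FIRST conflicts.

A FIRST/FIRST conflict occurs when two productions N → α and N → β for the same non-terminal have FIRST(α) ∩ FIRST(β) ≠ ∅ (with ε ∈ FIRST of a nullable right-hand side, so two nullable alternatives also conflict).

Productions for T:
  T → a: FIRST = { 'a' }
  T → , + ,: FIRST = { ',' }
  T → d , +: FIRST = { 'd' }
  T → ε: FIRST = { ε }
  T → - P a: FIRST = { '-' }
Productions for P:
  P → a: FIRST = { 'a' }
  P → - T +: FIRST = { '-' }

All alternatives of each non-terminal have pairwise disjoint FIRST sets.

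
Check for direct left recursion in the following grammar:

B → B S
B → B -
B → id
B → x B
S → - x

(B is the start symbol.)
Yes, B is left-recursive

B → B S: LEFT RECURSIVE (starts with B)
B → B -: LEFT RECURSIVE (starts with B)
B → id: starts with id
B → x B: starts with x
S → - x: starts with '-'

The grammar has direct left recursion on: B.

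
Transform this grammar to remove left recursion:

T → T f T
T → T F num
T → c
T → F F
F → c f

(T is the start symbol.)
T is directly left-recursive. The standard transformation for
  A → A α₁ | ... | A α_m | β₁ | ... | β_n
is
  A  → β₁ A' | ... | β_n A'
  A' → α₁ A' | ... | α_m A' | ε

T → c becomes T → c T'
T → F F becomes T → F F T'
T → T f T becomes T' → f T T'
T → T F num becomes T' → F num T'
Add T' → ε

Productions for other non-terminals are unchanged:
  F → c f

Resulting grammar:
T → c T'
T → F F T'
T' → f T T'
T' → F num T'
T' → ε
F → c f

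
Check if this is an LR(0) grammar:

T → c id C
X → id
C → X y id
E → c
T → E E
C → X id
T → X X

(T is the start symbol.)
A grammar is LR(0) if no state in the canonical LR(0) collection has:
  - both a shift item (dot before a terminal) and a complete item (shift-reduce conflict), or
  - two or more complete items (reduce-reduce conflict; the accept item [T' → T .] counts as a complete item here).

Augment with T' → T and build the canonical LR(0) collection (I0 = CLOSURE({[T' → . T]}), then GOTO on every symbol after a dot until no new states appear). It has 15 states:
  I0: { [E → . c], [T → . E E], [T → . X X], [T → . c id C], [T' → . T], [X → . id] }  — shift
  I1: { [E → . c], [T → E . E] }  — shift
  I2: { [T' → T .] }  — accept
  I3: { [T → X . X], [X → . id] }  — shift
  I4: { [E → c .], [T → c . id C] }  — shift, reduce
  I5: { [X → id .] }  — reduce
  I6: { [C → . X id], [C → . X y id], [T → c id . C], [X → . id] }  — shift
  I7: { [T → c id C .] }  — reduce
  I8: { [C → X . id], [C → X . y id] }  — shift
  I9: { [C → X id .] }  — reduce
  I10: { [C → X y . id] }  — shift
  I11: { [C → X y id .] }  — reduce
  I12: { [T → X X .] }  — reduce
  I13: { [T → E E .] }  — reduce
  I14: { [E → c .] }  — reduce

Conflict in state I4:
  Shift-reduce conflict between [E → c .] and [T → c . id C]
So the grammar is NOT LR(0).

Answer: No. Shift-reduce conflict between [E → c .] and [T → c . id C]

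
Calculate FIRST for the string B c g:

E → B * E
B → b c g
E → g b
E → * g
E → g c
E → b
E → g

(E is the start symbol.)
{ 'b' }

FIRST sets of the non-terminals involved (from the grammar, by fixed-point iteration):
  FIRST(B) = { 'b' }

To compute FIRST(B c g), process the symbols left to right:
Symbol B is a non-terminal. Add FIRST(B) \ {ε} = { 'b' }
B is not nullable (ε ∉ FIRST(B)), so stop here.
FIRST(B c g) = { 'b' }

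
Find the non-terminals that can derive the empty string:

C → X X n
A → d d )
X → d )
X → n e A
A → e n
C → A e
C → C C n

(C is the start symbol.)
None

There are no ε-productions, so no non-terminal can derive ε.
No non-terminals are nullable.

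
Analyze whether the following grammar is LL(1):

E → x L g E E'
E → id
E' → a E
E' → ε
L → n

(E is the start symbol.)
No. Predict set conflict for E': { 'a' }

A grammar is LL(1) if for each non-terminal N with multiple productions, the predict sets of those productions are pairwise disjoint, where PREDICT(N → α) = (FIRST(α) \ {ε}) ∪ (FOLLOW(N) if α ⇒* ε).

Relevant sets:
  FOLLOW(E') = { $, 'a' }

For E:
  PREDICT(E → x L g E E') = { 'x' }
  PREDICT(E → id) = { 'id' }
For E':
  PREDICT(E' → a E) = { 'a' }
  PREDICT(E' → ε) = { $, 'a' }
L has a single production, so nothing to check there.

Conflict found: Predict set conflict for E': { 'a' }
The grammar is NOT LL(1).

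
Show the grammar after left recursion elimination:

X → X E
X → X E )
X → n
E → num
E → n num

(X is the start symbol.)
X → n X'
X' → E X'
X' → E ) X'
X' → ε
E → num
E → n num

X is directly left-recursive. The standard transformation for
  A → A α₁ | ... | A α_m | β₁ | ... | β_n
is
  A  → β₁ A' | ... | β_n A'
  A' → α₁ A' | ... | α_m A' | ε

X → n becomes X → n X'
X → X E becomes X' → E X'
X → X E ) becomes X' → E ) X'
Add X' → ε

Productions for other non-terminals are unchanged:
  E → num
  E → n num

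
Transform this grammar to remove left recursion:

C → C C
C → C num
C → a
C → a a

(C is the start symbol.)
C → a C'
C → a a C'
C' → C C'
C' → num C'
C' → ε

C is directly left-recursive. The standard transformation for
  A → A α₁ | ... | A α_m | β₁ | ... | β_n
is
  A  → β₁ A' | ... | β_n A'
  A' → α₁ A' | ... | α_m A' | ε

C → a becomes C → a C'
C → a a becomes C → a a C'
C → C C becomes C' → C C'
C → C num becomes C' → num C'
Add C' → ε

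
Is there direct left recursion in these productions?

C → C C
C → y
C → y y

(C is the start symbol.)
Yes, C is left-recursive

Direct left recursion occurs when N → N α for some non-terminal N (the right-hand side begins with the left-hand side itself).

C → C C: LEFT RECURSIVE (starts with C)
C → y: starts with y
C → y y: starts with y

The grammar has direct left recursion on: C.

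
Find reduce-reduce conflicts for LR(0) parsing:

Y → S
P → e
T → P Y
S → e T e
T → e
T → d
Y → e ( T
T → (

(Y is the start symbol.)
A reduce-reduce conflict occurs when an LR(0) state has two complete items [A → α .] and [B → β .] — both call for a reduction, and with no lookahead the parser cannot choose between them.

Augment with Y' → Y and build the canonical LR(0) collection (I0 = CLOSURE({[Y' → . Y]}), then GOTO on every symbol after a dot until no new states appear). It has 13 states:
  I0: { [S → . e T e], [Y → . S], [Y → . e ( T], [Y' → . Y] }  — shift
  I1: { [Y → S .] }  — reduce
  I2: { [Y' → Y .] }  — accept
  I3: { [P → . e], [S → e . T e], [T → . (], [T → . P Y], [T → . d], [T → . e], [Y → e . ( T] }  — shift
  I4: { [P → . e], [T → ( .], [T → . (], [T → . P Y], [T → . d], [T → . e], [Y → e ( . T] }  — shift, reduce
  I5: { [S → . e T e], [T → P . Y], [Y → . S], [Y → . e ( T] }  — shift
  I6: { [S → e T . e] }  — shift
  I7: { [T → d .] }  — reduce
  I8: { [P → e .], [T → e .] }  — 2 reduces
  I9: { [S → e T e .] }  — reduce
  I10: { [T → P Y .] }  — reduce
  I11: { [T → ( .] }  — reduce
  I12: { [Y → e ( T .] }  — reduce

I8 contains complete items [P → e .], [T → e .] — reduce-reduce conflict.

Answer: Yes — I8: [P → e .] vs [T → e .]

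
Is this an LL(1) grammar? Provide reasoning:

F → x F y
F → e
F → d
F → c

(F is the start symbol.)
Yes, the grammar is LL(1).

For F:
  PREDICT(F → x F y) = { 'x' }
  PREDICT(F → e) = { 'e' }
  PREDICT(F → d) = { 'd' }
  PREDICT(F → c) = { 'c' }

All predict sets are disjoint. The grammar IS LL(1).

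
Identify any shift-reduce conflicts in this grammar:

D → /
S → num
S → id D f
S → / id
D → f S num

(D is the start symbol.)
A shift-reduce conflict occurs when an LR(0) state has both:
  - a complete (reduce) item [A → α .] (dot at the end), and
  - a shift item [B → β . c γ] (dot before a terminal).

Augment with D' → D and build the canonical LR(0) collection (I0 = CLOSURE({[D' → . D]}), then GOTO on every symbol after a dot until no new states appear). It has 12 states:
  I0: { [D → . /], [D → . f S num], [D' → . D] }  — shift
  I1: { [D → / .] }  — reduce
  I2: { [D' → D .] }  — accept
  I3: { [D → f . S num], [S → . / id], [S → . id D f], [S → . num] }  — shift
  I4: { [S → / . id] }  — shift
  I5: { [D → f S . num] }  — shift
  I6: { [D → . /], [D → . f S num], [S → id . D f] }  — shift
  I7: { [S → num .] }  — reduce
  I8: { [S → id D . f] }  — shift
  I9: { [S → id D f .] }  — reduce
  I10: { [D → f S num .] }  — reduce
  I11: { [S → / id .] }  — reduce

No state contains both a complete item and a shift item.

Answer: No shift-reduce conflicts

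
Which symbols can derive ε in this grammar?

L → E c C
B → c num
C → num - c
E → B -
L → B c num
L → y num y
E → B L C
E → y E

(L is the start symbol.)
There are no ε-productions, so no non-terminal can derive ε.
No non-terminals are nullable.

Answer: None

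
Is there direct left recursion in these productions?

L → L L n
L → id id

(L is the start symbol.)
Yes, L is left-recursive

Direct left recursion occurs when N → N α for some non-terminal N (the right-hand side begins with the left-hand side itself).

L → L L n: LEFT RECURSIVE (starts with L)
L → id id: starts with id

The grammar has direct left recursion on: L.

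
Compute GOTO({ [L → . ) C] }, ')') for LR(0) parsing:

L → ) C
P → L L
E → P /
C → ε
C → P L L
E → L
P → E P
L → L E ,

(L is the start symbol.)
GOTO(I, ')') = CLOSURE({ [A → αX.β] : [A → α.Xβ] ∈ I, X = ')' })

Items with dot before ')', with the dot advanced:
  [L → . ) C] → [L → ) . C]
Closure of the advanced items:
  [L → ) . C] has the dot before C: add [C → .], [C → . P L L]
  [C → . P L L] has the dot before P: add [P → . L L], [P → . E P]
  [P → . L L] has the dot before L: add [L → . ) C], [L → . L E ,]
  [P → . E P] has the dot before E: add [E → . P /], [E → . L]

GOTO = { [C → . P L L], [C → .], [E → . L], [E → . P /], [L → ) . C], [L → . ) C], [L → . L E ,], [P → . E P], [P → . L L] }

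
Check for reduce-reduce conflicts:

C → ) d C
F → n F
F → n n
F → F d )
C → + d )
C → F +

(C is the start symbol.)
A reduce-reduce conflict occurs when an LR(0) state has two complete items [A → α .] and [B → β .] — both call for a reduction, and with no lookahead the parser cannot choose between them.

Augment with C' → C and build the canonical LR(0) collection (I0 = CLOSURE({[C' → . C]}), then GOTO on every symbol after a dot until no new states appear). It has 15 states:
  I0: { [C → . ) d C], [C → . + d )], [C → . F +], [C' → . C], [F → . F d )], [F → . n F], [F → . n n] }  — shift
  I1: { [C → ) . d C] }  — shift
  I2: { [C → + . d )] }  — shift
  I3: { [C' → C .] }  — accept
  I4: { [C → F . +], [F → F . d )] }  — shift
  I5: { [F → . F d )], [F → . n F], [F → . n n], [F → n . F], [F → n . n] }  — shift
  I6: { [F → F . d )], [F → n F .] }  — shift, reduce
  I7: { [F → . F d )], [F → . n F], [F → . n n], [F → n . F], [F → n . n], [F → n n .] }  — shift, reduce
  I8: { [F → F d . )] }  — shift
  I9: { [F → F d ) .] }  — reduce
  I10: { [C → F + .] }  — reduce
  I11: { [C → + d . )] }  — shift
  I12: { [C → + d ) .] }  — reduce
  I13: { [C → ) d . C], [C → . ) d C], [C → . + d )], [C → . F +], [F → . F d )], [F → . n F], [F → . n n] }  — shift
  I14: { [C → ) d C .] }  — reduce

No state contains more than one complete item.

Answer: No reduce-reduce conflicts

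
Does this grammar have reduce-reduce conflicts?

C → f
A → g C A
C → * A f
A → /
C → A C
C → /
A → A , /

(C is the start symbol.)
A reduce-reduce conflict occurs when an LR(0) state has two complete items [A → α .] and [B → β .] — both call for a reduction, and with no lookahead the parser cannot choose between them.

Augment with C' → C and build the canonical LR(0) collection (I0 = CLOSURE({[C' → . C]}), then GOTO on every symbol after a dot until no new states appear). It has 15 states:
  I0: { [A → . /], [A → . A , /], [A → . g C A], [C → . * A f], [C → . /], [C → . A C], [C → . f], [C' → . C] }  — shift
  I1: { [A → . /], [A → . A , /], [A → . g C A], [C → * . A f] }  — shift
  I2: { [A → / .], [C → / .] }  — 2 reduces
  I3: { [A → . /], [A → . A , /], [A → . g C A], [A → A . , /], [C → . * A f], [C → . /], [C → . A C], [C → . f], [C → A . C] }  — shift
  I4: { [C' → C .] }  — accept
  I5: { [C → f .] }  — reduce
  I6: { [A → . /], [A → . A , /], [A → . g C A], [A → g . C A], [C → . * A f], [C → . /], [C → . A C], [C → . f] }  — shift
  I7: { [A → . /], [A → . A , /], [A → . g C A], [A → g C . A] }  — shift
  I8: { [A → / .] }  — reduce
  I9: { [A → A . , /], [A → g C A .] }  — shift, reduce
  I10: { [A → A , . /] }  — shift
  I11: { [A → A , / .] }  — reduce
  I12: { [C → A C .] }  — reduce
  I13: { [A → A . , /], [C → * A . f] }  — shift
  I14: { [C → * A f .] }  — reduce

I2 contains complete items [A → / .], [C → / .] — reduce-reduce conflict.

Answer: Yes — I2: [A → / .] vs [C → / .]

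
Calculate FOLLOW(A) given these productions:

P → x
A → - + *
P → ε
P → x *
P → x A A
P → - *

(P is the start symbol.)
In P → x A A: A is followed by A, add FIRST(A) \ {ε} = { '-' }
In P → x A A: A is at the end, add FOLLOW(P)

The FOLLOW sets referred to above (computed the same way, to a fixed point):
  FOLLOW(P) = { $ }

Taking the union: FOLLOW(A) = { $, '-' }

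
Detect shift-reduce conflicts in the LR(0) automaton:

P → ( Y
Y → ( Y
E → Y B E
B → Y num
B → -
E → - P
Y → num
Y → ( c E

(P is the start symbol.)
A shift-reduce conflict occurs when an LR(0) state has both:
  - a complete (reduce) item [A → α .] (dot at the end), and
  - a shift item [B → β . c γ] (dot before a terminal).

Augment with P' → P and build the canonical LR(0) collection (I0 = CLOSURE({[P' → . P]}), then GOTO on every symbol after a dot until no new states appear). It has 17 states:
  I0: { [P → . ( Y], [P' → . P] }  — shift
  I1: { [P → ( . Y], [Y → . ( Y], [Y → . ( c E], [Y → . num] }  — shift
  I2: { [P' → P .] }  — accept
  I3: { [Y → ( . Y], [Y → ( . c E], [Y → . ( Y], [Y → . ( c E], [Y → . num] }  — shift
  I4: { [P → ( Y .] }  — reduce
  I5: { [Y → num .] }  — reduce
  I6: { [Y → ( Y .] }  — reduce
  I7: { [E → . - P], [E → . Y B E], [Y → ( c . E], [Y → . ( Y], [Y → . ( c E], [Y → . num] }  — shift
  I8: { [E → - . P], [P → . ( Y] }  — shift
  I9: { [Y → ( c E .] }  — reduce
  I10: { [B → . -], [B → . Y num], [E → Y . B E], [Y → . ( Y], [Y → . ( c E], [Y → . num] }  — shift
  I11: { [B → - .] }  — reduce
  I12: { [E → . - P], [E → . Y B E], [E → Y B . E], [Y → . ( Y], [Y → . ( c E], [Y → . num] }  — shift
  I13: { [B → Y . num] }  — shift
  I14: { [B → Y num .] }  — reduce
  I15: { [E → Y B E .] }  — reduce
  I16: { [E → - P .] }  — reduce

No state contains both a complete item and a shift item.

Answer: No shift-reduce conflicts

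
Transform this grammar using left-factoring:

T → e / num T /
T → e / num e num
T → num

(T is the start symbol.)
Left-factoring transforms A → αβ₁ | αβ₂ into A → αA' and A' → β₁ | β₂
(α is the longest common prefix among the alternatives). Repeat until
no nonterminal has two alternatives with a common prefix.

Round 1: T has alternatives sharing prefix 'e / num'. Introduce T': T → e / num T'
  Add: T' → T /
  Add: T' → e num

No remaining common prefixes — done.

Resulting grammar:
T → e / num T'
T' → T /
T' → e num
T → num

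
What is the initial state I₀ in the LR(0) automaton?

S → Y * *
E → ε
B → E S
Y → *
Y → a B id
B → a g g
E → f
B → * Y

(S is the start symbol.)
First, augment the grammar with S' → S
I₀ = CLOSURE({ [S' → . S] }):
  [S' → . S] has the dot before S: add [S → . Y * *]
  [S → . Y * *] has the dot before Y: add [Y → . *], [Y → . a B id]
No further items can be added.

I₀ = { [S → . Y * *], [S' → . S], [Y → . *], [Y → . a B id] }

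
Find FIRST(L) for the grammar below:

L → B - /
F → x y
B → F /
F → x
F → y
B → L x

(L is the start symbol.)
{ 'x', 'y' }

FIRST sets of the other non-terminals involved (by the same procedure, iterated to a fixed point):
  FIRST(B) = { 'x', 'y' }

From L → B - /:
  - B is a non-terminal: add FIRST(B) \ {ε} = { 'x', 'y' }
    B is not nullable, so stop

Collecting: FIRST(L) = { 'x', 'y' }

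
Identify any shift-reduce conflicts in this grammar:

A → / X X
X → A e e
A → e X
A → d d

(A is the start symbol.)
No shift-reduce conflicts

A shift-reduce conflict occurs when an LR(0) state has both:
  - a complete (reduce) item [A → α .] (dot at the end), and
  - a shift item [B → β . c γ] (dot before a terminal).

Augment with A' → A and build the canonical LR(0) collection (I0 = CLOSURE({[A' → . A]}), then GOTO on every symbol after a dot until no new states appear). It has 12 states:
  I0: { [A → . / X X], [A → . d d], [A → . e X], [A' → . A] }  — shift
  I1: { [A → . / X X], [A → . d d], [A → . e X], [A → / . X X], [X → . A e e] }  — shift
  I2: { [A' → A .] }  — accept
  I3: { [A → d . d] }  — shift
  I4: { [A → . / X X], [A → . d d], [A → . e X], [A → e . X], [X → . A e e] }  — shift
  I5: { [X → A . e e] }  — shift
  I6: { [A → e X .] }  — reduce
  I7: { [X → A e . e] }  — shift
  I8: { [X → A e e .] }  — reduce
  I9: { [A → d d .] }  — reduce
  I10: { [A → . / X X], [A → . d d], [A → . e X], [A → / X . X], [X → . A e e] }  — shift
  I11: { [A → / X X .] }  — reduce

No state contains both a complete item and a shift item.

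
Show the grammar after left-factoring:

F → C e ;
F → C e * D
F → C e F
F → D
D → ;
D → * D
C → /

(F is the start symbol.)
Left-factoring transforms A → αβ₁ | αβ₂ into A → αA' and A' → β₁ | β₂
(α is the longest common prefix among the alternatives). Repeat until
no nonterminal has two alternatives with a common prefix.

Round 1: F has alternatives sharing prefix 'C e'. Introduce F': F → C e F'
  Add: F' → ;
  Add: F' → * D
  Add: F' → F

No remaining common prefixes — done.

Resulting grammar:
F → C e F'
F' → ;
F' → * D
F' → F
F → D
D → ;
D → * D
C → /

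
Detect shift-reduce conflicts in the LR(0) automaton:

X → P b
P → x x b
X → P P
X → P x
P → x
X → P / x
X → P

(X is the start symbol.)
Yes — I1: [X → P .] vs [P → . x]; I3: [P → x .] vs [P → x . x b]; I9: [P → x .] vs [P → x . x b]

A shift-reduce conflict occurs when an LR(0) state has both:
  - a complete (reduce) item [A → α .] (dot at the end), and
  - a shift item [B → β . c γ] (dot before a terminal).

Augment with X' → X and build the canonical LR(0) collection (I0 = CLOSURE({[X' → . X]}), then GOTO on every symbol after a dot until no new states appear). It has 11 states:
  I0: { [P → . x x b], [P → . x], [X → . P / x], [X → . P P], [X → . P b], [X → . P x], [X → . P], [X' → . X] }  — shift
  I1: { [P → . x x b], [P → . x], [X → P . / x], [X → P . P], [X → P . b], [X → P . x], [X → P .] }  — shift, reduce
  I2: { [X' → X .] }  — accept
  I3: { [P → x . x b], [P → x .] }  — shift, reduce
  I4: { [P → x x . b] }  — shift
  I5: { [P → x x b .] }  — reduce
  I6: { [X → P / . x] }  — shift
  I7: { [X → P P .] }  — reduce
  I8: { [X → P b .] }  — reduce
  I9: { [P → x . x b], [P → x .], [X → P x .] }  — shift, 2 reduces
  I10: { [X → P / x .] }  — reduce

I1 contains reduce item [X → P .] and shift items [P → . x], [P → . x x b], [X → P . / x], [X → P . b], [X → P . x] — shift-reduce conflict.
I3 contains reduce item [P → x .] and shift item [P → x . x b] — shift-reduce conflict.
I9 contains reduce items [P → x .], [X → P x .] and shift item [P → x . x b] — shift-reduce conflict.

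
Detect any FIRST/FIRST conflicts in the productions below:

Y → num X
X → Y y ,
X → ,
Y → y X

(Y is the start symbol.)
A FIRST/FIRST conflict occurs when two productions N → α and N → β for the same non-terminal have FIRST(α) ∩ FIRST(β) ≠ ∅ (with ε ∈ FIRST of a nullable right-hand side, so two nullable alternatives also conflict).

FIRST sets of the non-terminals at (or reachable through a nullable prefix from) the front of some alternative:
  FIRST(Y) = { 'num', 'y' }

Productions for Y:
  Y → num X: FIRST = { 'num' }
  Y → y X: FIRST = { 'y' }
Productions for X:
  X → Y y ,: FIRST = { 'num', 'y' }
  X → ,: FIRST = { ',' }

All alternatives of each non-terminal have pairwise disjoint FIRST sets.

Answer: No FIRST/FIRST conflicts.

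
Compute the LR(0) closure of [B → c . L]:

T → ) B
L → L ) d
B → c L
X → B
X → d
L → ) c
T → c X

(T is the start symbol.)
{ [B → c . L], [L → . ) c], [L → . L ) d] }

To compute CLOSURE, for each item [A → α.Bβ] where B is a non-terminal, add [B → .γ] for all productions B → γ; repeat for the newly added items until nothing changes.

Start with: [B → c . L]
  [B → c . L] has the dot before L: add [L → . L ) d], [L → . ) c]
No further items can be added.

CLOSURE = { [B → c . L], [L → . ) c], [L → . L ) d] }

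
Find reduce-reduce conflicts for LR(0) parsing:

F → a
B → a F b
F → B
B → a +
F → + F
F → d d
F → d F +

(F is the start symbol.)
A reduce-reduce conflict occurs when an LR(0) state has two complete items [A → α .] and [B → β .] — both call for a reduction, and with no lookahead the parser cannot choose between them.

Augment with F' → F and build the canonical LR(0) collection (I0 = CLOSURE({[F' → . F]}), then GOTO on every symbol after a dot until no new states appear). It has 13 states:
  I0: { [B → . a +], [B → . a F b], [F → . + F], [F → . B], [F → . a], [F → . d F +], [F → . d d], [F' → . F] }  — shift
  I1: { [B → . a +], [B → . a F b], [F → + . F], [F → . + F], [F → . B], [F → . a], [F → . d F +], [F → . d d] }  — shift
  I2: { [F → B .] }  — reduce
  I3: { [F' → F .] }  — accept
  I4: { [B → . a +], [B → . a F b], [B → a . +], [B → a . F b], [F → . + F], [F → . B], [F → . a], [F → . d F +], [F → . d d], [F → a .] }  — shift, reduce
  I5: { [B → . a +], [B → . a F b], [F → . + F], [F → . B], [F → . a], [F → . d F +], [F → . d d], [F → d . F +], [F → d . d] }  — shift
  I6: { [F → d F . +] }  — shift
  I7: { [B → . a +], [B → . a F b], [F → . + F], [F → . B], [F → . a], [F → . d F +], [F → . d d], [F → d . F +], [F → d . d], [F → d d .] }  — shift, reduce
  I8: { [F → d F + .] }  — reduce
  I9: { [B → . a +], [B → . a F b], [B → a + .], [F → + . F], [F → . + F], [F → . B], [F → . a], [F → . d F +], [F → . d d] }  — shift, reduce
  I10: { [B → a F . b] }  — shift
  I11: { [B → a F b .] }  — reduce
  I12: { [F → + F .] }  — reduce

No state contains more than one complete item.

Answer: No reduce-reduce conflicts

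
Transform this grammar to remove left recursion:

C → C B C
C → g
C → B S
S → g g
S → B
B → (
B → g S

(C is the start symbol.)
C → g C'
C → B S C'
C' → B C C'
C' → ε
S → g g
S → B
B → (
B → g S

C is directly left-recursive. The standard transformation for
  A → A α₁ | ... | A α_m | β₁ | ... | β_n
is
  A  → β₁ A' | ... | β_n A'
  A' → α₁ A' | ... | α_m A' | ε

C → g becomes C → g C'
C → B S becomes C → B S C'
C → C B C becomes C' → B C C'
Add C' → ε

Productions for other non-terminals are unchanged:
  S → g g
  S → B
  B → (
  B → g S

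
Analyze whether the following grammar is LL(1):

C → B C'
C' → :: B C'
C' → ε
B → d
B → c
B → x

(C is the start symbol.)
Yes, the grammar is LL(1).

A grammar is LL(1) if for each non-terminal N with multiple productions, the predict sets of those productions are pairwise disjoint, where PREDICT(N → α) = (FIRST(α) \ {ε}) ∪ (FOLLOW(N) if α ⇒* ε).

Relevant sets:
  FOLLOW(C') = { $ }

For C':
  PREDICT(C' → :: B C') = { '::' }
  PREDICT(C' → ε) = { $ }
For B:
  PREDICT(B → d) = { 'd' }
  PREDICT(B → c) = { 'c' }
  PREDICT(B → x) = { 'x' }
C has a single production, so nothing to check there.

All predict sets are disjoint. The grammar IS LL(1).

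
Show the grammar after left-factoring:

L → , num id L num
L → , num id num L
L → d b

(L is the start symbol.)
Left-factoring transforms A → αβ₁ | αβ₂ into A → αA' and A' → β₁ | β₂
(α is the longest common prefix among the alternatives). Repeat until
no nonterminal has two alternatives with a common prefix.

Round 1: L has alternatives sharing prefix ', num id'. Introduce L': L → , num id L'
  Add: L' → L num
  Add: L' → num L

No remaining common prefixes — done.

Resulting grammar:
L → , num id L'
L' → L num
L' → num L
L → d b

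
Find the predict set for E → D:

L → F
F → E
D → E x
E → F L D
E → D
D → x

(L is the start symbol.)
PREDICT(E → D) = (FIRST(RHS) \ {ε}) ∪ (FOLLOW(E) if ε ∈ FIRST(RHS), i.e. RHS ⇒* ε)
FIRST(D) = { 'x' }
FIRST(D) = { 'x' }
ε ∉ FIRST(D), so FOLLOW(E) is not added.
PREDICT(E → D) = { 'x' }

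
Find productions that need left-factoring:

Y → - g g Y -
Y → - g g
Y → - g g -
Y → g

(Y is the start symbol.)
Left-factoring is needed when two productions for the same non-terminal
share a common prefix on the right-hand side.

Productions for Y:
  Y → - g g Y -
  Y → - g g
  Y → - g g -
  Y → g

Found common prefix '- g g' in productions for Y

Answer: Yes, Y has productions with common prefix '- g g'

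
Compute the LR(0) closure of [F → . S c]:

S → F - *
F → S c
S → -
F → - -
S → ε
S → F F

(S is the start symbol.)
To compute CLOSURE, for each item [A → α.Bβ] where B is a non-terminal, add [B → .γ] for all productions B → γ; repeat for the newly added items until nothing changes.

Start with: [F → . S c]
  [F → . S c] has the dot before S: add [S → . F - *], [S → . -], [S → .], [S → . F F]
  [S → . F - *] has the dot before F: add [F → . - -]
No further items can be added.

CLOSURE = { [F → . - -], [F → . S c], [S → . -], [S → . F - *], [S → . F F], [S → .] }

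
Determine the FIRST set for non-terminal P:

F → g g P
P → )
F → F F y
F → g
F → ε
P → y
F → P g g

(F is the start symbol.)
{ ')', 'y' }

To compute FIRST(P), examine every production with P on the left-hand side, reading each right-hand side left to right until a non-nullable symbol is reached.

From P → ):
  - ')' is a terminal: add ')' and stop
From P → y:
  - y is a terminal: add 'y' and stop

Collecting: FIRST(P) = { ')', 'y' }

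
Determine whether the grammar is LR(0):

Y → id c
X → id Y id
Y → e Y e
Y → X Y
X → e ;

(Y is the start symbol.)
Yes, the grammar is LR(0)

A grammar is LR(0) if no state in the canonical LR(0) collection has:
  - both a shift item (dot before a terminal) and a complete item (shift-reduce conflict), or
  - two or more complete items (reduce-reduce conflict; the accept item [Y' → Y .] counts as a complete item here).

Augment with Y' → Y and build the canonical LR(0) collection (I0 = CLOSURE({[Y' → . Y]}), then GOTO on every symbol after a dot until no new states appear). It has 12 states:
  I0: { [X → . e ;], [X → . id Y id], [Y → . X Y], [Y → . e Y e], [Y → . id c], [Y' → . Y] }  — shift
  I1: { [X → . e ;], [X → . id Y id], [Y → . X Y], [Y → . e Y e], [Y → . id c], [Y → X . Y] }  — shift
  I2: { [Y' → Y .] }  — accept
  I3: { [X → . e ;], [X → . id Y id], [X → e . ;], [Y → . X Y], [Y → . e Y e], [Y → . id c], [Y → e . Y e] }  — shift
  I4: { [X → . e ;], [X → . id Y id], [X → id . Y id], [Y → . X Y], [Y → . e Y e], [Y → . id c], [Y → id . c] }  — shift
  I5: { [X → id Y . id] }  — shift
  I6: { [Y → id c .] }  — reduce
  I7: { [X → id Y id .] }  — reduce
  I8: { [X → e ; .] }  — reduce
  I9: { [Y → e Y . e] }  — shift
  I10: { [Y → e Y e .] }  — reduce
  I11: { [Y → X Y .] }  — reduce

Every state is either a pure shift/goto state or contains exactly one complete item and nothing to shift — no conflicts. The grammar is LR(0).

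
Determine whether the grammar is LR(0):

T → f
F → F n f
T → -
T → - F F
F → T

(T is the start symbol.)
A grammar is LR(0) if no state in the canonical LR(0) collection has:
  - both a shift item (dot before a terminal) and a complete item (shift-reduce conflict), or
  - two or more complete items (reduce-reduce conflict; the accept item [T' → T .] counts as a complete item here).

Augment with T' → T and build the canonical LR(0) collection (I0 = CLOSURE({[T' → . T]}), then GOTO on every symbol after a dot until no new states appear). It has 9 states:
  I0: { [T → . - F F], [T → . -], [T → . f], [T' → . T] }  — shift
  I1: { [F → . F n f], [F → . T], [T → - . F F], [T → - .], [T → . - F F], [T → . -], [T → . f] }  — shift, reduce
  I2: { [T' → T .] }  — accept
  I3: { [T → f .] }  — reduce
  I4: { [F → . F n f], [F → . T], [F → F . n f], [T → - F . F], [T → . - F F], [T → . -], [T → . f] }  — shift
  I5: { [F → T .] }  — reduce
  I6: { [F → F . n f], [T → - F F .] }  — shift, reduce
  I7: { [F → F n . f] }  — shift
  I8: { [F → F n f .] }  — reduce

Conflict in state I1:
  Shift-reduce conflict between [T → - .] and [T → . -]
So the grammar is NOT LR(0).

Answer: No. Shift-reduce conflict between [T → - .] and [T → . -]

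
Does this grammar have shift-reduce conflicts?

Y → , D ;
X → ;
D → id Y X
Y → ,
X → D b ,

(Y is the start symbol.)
Yes — I1: [Y → , .] vs [D → . id Y X]

Augment with Y' → Y and build the canonical LR(0) collection (I0 = CLOSURE({[Y' → . Y]}), then GOTO on every symbol after a dot until no new states appear). It has 12 states:
  I0: { [Y → . , D ;], [Y → . ,], [Y' → . Y] }  — shift
  I1: { [D → . id Y X], [Y → , . D ;], [Y → , .] }  — shift, reduce
  I2: { [Y' → Y .] }  — accept
  I3: { [Y → , D . ;] }  — shift
  I4: { [D → id . Y X], [Y → . , D ;], [Y → . ,] }  — shift
  I5: { [D → . id Y X], [D → id Y . X], [X → . ;], [X → . D b ,] }  — shift
  I6: { [X → ; .] }  — reduce
  I7: { [X → D . b ,] }  — shift
  I8: { [D → id Y X .] }  — reduce
  I9: { [X → D b . ,] }  — shift
  I10: { [X → D b , .] }  — reduce
  I11: { [Y → , D ; .] }  — reduce

I1 contains reduce item [Y → , .] and shift item [D → . id Y X] — shift-reduce conflict.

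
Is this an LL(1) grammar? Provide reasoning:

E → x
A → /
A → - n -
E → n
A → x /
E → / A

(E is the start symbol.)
Yes, the grammar is LL(1).

A grammar is LL(1) if for each non-terminal N with multiple productions, the predict sets of those productions are pairwise disjoint, where PREDICT(N → α) = (FIRST(α) \ {ε}) ∪ (FOLLOW(N) if α ⇒* ε).

For E:
  PREDICT(E → x) = { 'x' }
  PREDICT(E → n) = { 'n' }
  PREDICT(E → '/' A) = { '/' }
For A:
  PREDICT(A → '/') = { '/' }
  PREDICT(A → '-' n '-') = { '-' }
  PREDICT(A → x '/') = { 'x' }

All predict sets are disjoint. The grammar IS LL(1).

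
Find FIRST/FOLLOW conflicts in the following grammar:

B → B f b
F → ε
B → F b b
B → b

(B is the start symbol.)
No FIRST/FOLLOW conflicts.

A FIRST/FOLLOW conflict occurs when a non-terminal N has a nullable alternative N → β (β ⇒* ε) and another alternative N → α with FIRST(α) ∩ FOLLOW(N) ≠ ∅: on such a lookahead the parser cannot decide between expanding α and letting N vanish via β.

Nullable non-terminals: F.
F has a nullable alternative but only one production, so nothing to check.

B has no nullable alternative, so no FIRST/FOLLOW check is needed there.

No FIRST/FOLLOW conflicts found.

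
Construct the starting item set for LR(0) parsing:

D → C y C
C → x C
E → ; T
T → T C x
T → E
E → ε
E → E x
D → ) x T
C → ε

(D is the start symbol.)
First, augment the grammar with D' → D
I₀ = CLOSURE({ [D' → . D] }):
  [D' → . D] has the dot before D: add [D → . C y C], [D → . ) x T]
  [D → . C y C] has the dot before C: add [C → . x C], [C → .]
No further items can be added.

I₀ = { [C → . x C], [C → .], [D → . ) x T], [D → . C y C], [D' → . D] }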